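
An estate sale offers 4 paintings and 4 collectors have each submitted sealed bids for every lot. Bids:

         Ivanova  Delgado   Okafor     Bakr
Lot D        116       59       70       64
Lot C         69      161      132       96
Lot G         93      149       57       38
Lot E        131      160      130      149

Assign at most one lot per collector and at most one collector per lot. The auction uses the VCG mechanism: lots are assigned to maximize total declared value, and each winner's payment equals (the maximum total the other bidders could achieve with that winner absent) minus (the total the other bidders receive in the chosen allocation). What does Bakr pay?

Efficient allocation: Ivanova→Lot D ($116), Delgado→Lot G ($149), Okafor→Lot C ($132), Bakr→Lot E ($149); total welfare W = $546.
Bakr receives Lot E at value $149, so the others get W − 149 = $397.
Without Bakr: best allocation of the remaining 3 bidders over all 4 lots is Ivanova→Lot E ($131), Delgado→Lot G ($149), Okafor→Lot C ($132), total $412.
VCG payment = (others' best without Bakr) − (others' welfare with Bakr) = 412 − 397 = $15.

Bakr pays $15.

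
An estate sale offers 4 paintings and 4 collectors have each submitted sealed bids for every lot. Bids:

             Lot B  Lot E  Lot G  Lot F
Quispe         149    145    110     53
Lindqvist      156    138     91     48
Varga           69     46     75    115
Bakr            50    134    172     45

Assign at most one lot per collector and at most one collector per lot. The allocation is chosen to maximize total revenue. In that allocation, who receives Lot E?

This is the linear assignment problem.
Optimal: Quispe→Lot E ($145), Lindqvist→Lot B ($156), Varga→Lot F ($115), Bakr→Lot G ($172) — total 145+156+115+172 = $588.
Row-greedy (each collector in turn takes its best remaining lot) gives $574, worse by 14.
Next-best assignment: Quispe→Lot B, Lindqvist→Lot E, Varga→Lot F, Bakr→Lot G = $574.
Quispe's own top lot is Lot B ($149), but forcing Quispe→Lot B and reassigning the rest optimally gives only $574 — worse by 14.

Quispe receives Lot E.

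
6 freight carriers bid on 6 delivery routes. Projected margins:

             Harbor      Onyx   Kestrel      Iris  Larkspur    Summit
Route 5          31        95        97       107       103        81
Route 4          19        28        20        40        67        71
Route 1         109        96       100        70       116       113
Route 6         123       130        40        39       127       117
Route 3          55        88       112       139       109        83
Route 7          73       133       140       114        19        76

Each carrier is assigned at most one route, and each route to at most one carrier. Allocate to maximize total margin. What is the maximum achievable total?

Treat this as an assignment problem: match each carrier to one route.
Optimal: Harbor→Route 1 ($109k), Onyx→Route 6 ($130k), Kestrel→Route 7 ($140k), Iris→Route 3 ($139k), Larkspur→Route 5 ($103k), Summit→Route 4 ($71k) — total 109+130+140+139+103+71 = $692k.
Max-entry greedy (repeatedly take the single best remaining cell) gives $625k, worse by 67.
Next-best assignment: Harbor→Route 6, Onyx→Route 5, Kestrel→Route 7, Iris→Route 3, Larkspur→Route 1, Summit→Route 4 = $684k.

Maximum total: $692k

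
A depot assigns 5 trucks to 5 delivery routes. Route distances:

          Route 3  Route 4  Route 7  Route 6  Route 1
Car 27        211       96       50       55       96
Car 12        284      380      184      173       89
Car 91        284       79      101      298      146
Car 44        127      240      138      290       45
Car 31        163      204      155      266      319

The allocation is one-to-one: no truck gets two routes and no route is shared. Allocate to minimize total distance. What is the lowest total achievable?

Minimum total: 505 km

Optimal: Car 27→Route 6 (55 km), Car 12→Route 1 (89 km), Car 91→Route 4 (79 km), Car 44→Route 3 (127 km), Car 31→Route 7 (155 km) — total 55+89+79+127+155 = 505 km.
Min-entry greedy (repeatedly take the single cheapest remaining cell) gives 510 km, worse by 5.
Next-best assignment: Car 27→Route 7, Car 12→Route 6, Car 91→Route 4, Car 44→Route 1, Car 31→Route 3 = 510 km.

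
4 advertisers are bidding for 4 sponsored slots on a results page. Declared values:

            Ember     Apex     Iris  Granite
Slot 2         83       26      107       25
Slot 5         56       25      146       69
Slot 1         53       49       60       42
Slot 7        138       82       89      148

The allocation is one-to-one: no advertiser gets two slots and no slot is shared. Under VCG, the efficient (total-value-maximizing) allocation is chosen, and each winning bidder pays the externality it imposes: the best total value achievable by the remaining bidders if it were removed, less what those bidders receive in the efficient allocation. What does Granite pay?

Granite pays $55.

Efficient allocation: Ember→Slot 2 ($83), Apex→Slot 1 ($49), Iris→Slot 5 ($146), Granite→Slot 7 ($148); total welfare W = $426.
Granite receives Slot 7 at value $148, so the others get W − 148 = $278.
Without Granite: best allocation of the remaining 3 bidders over all 4 slots is Ember→Slot 7 ($138), Apex→Slot 1 ($49), Iris→Slot 5 ($146), total $333.
VCG payment = (others' best without Granite) − (others' welfare with Granite) = 333 − 278 = $55.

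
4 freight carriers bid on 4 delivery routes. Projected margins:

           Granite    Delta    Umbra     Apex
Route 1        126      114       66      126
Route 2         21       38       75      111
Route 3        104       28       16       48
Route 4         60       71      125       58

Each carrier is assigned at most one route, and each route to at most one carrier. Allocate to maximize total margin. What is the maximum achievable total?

This is the linear assignment problem.
Optimal: Granite→Route 3 ($104k), Delta→Route 1 ($114k), Umbra→Route 4 ($125k), Apex→Route 2 ($111k) — total 104+114+125+111 = $454k.
Row-greedy (each carrier in turn takes its best remaining route) gives $320k, worse by 134.
Every other assignment is strictly worse.

Maximum total: $454k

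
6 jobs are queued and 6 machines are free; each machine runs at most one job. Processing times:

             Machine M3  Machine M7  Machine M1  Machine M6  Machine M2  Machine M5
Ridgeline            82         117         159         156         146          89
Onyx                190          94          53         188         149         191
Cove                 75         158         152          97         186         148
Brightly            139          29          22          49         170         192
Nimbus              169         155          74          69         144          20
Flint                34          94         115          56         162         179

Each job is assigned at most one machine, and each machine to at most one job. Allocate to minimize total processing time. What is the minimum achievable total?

Optimal: Ridgeline→Machine M2 (146 min), Onyx→Machine M1 (53 min), Cove→Machine M3 (75 min), Brightly→Machine M7 (29 min), Nimbus→Machine M5 (20 min), Flint→Machine M6 (56 min) — total 146+53+75+29+20+56 = 379 min.
Row-greedy (each job in turn takes its cheapest remaining machine) gives 443 min, worse by 64.
Swapping Cove↔Brightly (Cove→Machine M7 158 min, Brightly→Machine M3 139 min) adds 193.

Minimum total: 379 min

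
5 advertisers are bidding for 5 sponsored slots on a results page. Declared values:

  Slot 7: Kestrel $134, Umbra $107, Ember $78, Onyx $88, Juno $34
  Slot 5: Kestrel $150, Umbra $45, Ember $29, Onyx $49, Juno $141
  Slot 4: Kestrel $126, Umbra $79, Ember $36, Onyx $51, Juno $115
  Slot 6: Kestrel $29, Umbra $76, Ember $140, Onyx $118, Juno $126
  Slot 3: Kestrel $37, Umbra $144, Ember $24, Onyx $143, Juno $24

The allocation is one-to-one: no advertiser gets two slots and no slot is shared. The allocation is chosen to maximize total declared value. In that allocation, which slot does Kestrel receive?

This is a one-to-one assignment (maximum-weight bipartite matching).
Optimal: Kestrel→Slot 4 ($126), Umbra→Slot 7 ($107), Ember→Slot 6 ($140), Onyx→Slot 3 ($143), Juno→Slot 5 ($141) — total 126+107+140+143+141 = $657.
Row-greedy (each advertiser in turn takes its best remaining slot) gives $637, worse by 20.
Kestrel's own top slot is Slot 5 ($150), but forcing Kestrel→Slot 5 and reassigning the rest optimally gives only $655 — worse by 2.

Kestrel receives Slot 4.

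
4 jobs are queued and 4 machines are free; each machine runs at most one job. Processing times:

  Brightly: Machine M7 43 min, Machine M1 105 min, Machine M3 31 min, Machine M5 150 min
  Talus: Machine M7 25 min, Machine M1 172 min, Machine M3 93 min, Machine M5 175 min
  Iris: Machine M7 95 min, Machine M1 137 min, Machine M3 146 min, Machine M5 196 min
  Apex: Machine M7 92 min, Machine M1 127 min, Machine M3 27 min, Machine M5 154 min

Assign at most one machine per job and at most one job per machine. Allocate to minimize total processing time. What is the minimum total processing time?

Optimal: Brightly→Machine M5 (150 min), Talus→Machine M7 (25 min), Iris→Machine M1 (137 min), Apex→Machine M3 (27 min) — total 150+25+137+27 = 339 min.
Column-greedy (each machine in turn goes to its cheapest remaining job) gives 353 min, worse by 14.
Next-best assignment: Brightly→Machine M3, Talus→Machine M7, Iris→Machine M1, Apex→Machine M5 = 347 min.

Min total: 339 min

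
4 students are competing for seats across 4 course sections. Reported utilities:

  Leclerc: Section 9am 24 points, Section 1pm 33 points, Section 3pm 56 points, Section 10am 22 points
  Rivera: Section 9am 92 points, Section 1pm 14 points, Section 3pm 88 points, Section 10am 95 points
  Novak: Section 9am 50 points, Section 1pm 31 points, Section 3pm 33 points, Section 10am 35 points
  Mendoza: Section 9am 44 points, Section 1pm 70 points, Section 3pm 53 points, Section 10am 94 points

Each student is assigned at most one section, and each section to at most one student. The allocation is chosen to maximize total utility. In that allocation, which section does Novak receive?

Treat this as an assignment problem: match each student to one section.
Optimal: Leclerc→Section 3pm (56 points), Rivera→Section 9am (92 points), Novak→Section 1pm (31 points), Mendoza→Section 10am (94 points) — total 56+92+31+94 = 273 points.
Row-greedy (each student in turn takes its best remaining section) gives 271 points, worse by 2.
Next-best assignment: Leclerc→Section 3pm, Rivera→Section 10am, Novak→Section 9am, Mendoza→Section 1pm = 271 points.
No other one-to-one assignment exceeds 273 points.
Novak's own top section is Section 9am (50 points), but forcing Novak→Section 9am and reassigning the rest optimally gives only 271 points — worse by 2.

Novak receives Section 1pm.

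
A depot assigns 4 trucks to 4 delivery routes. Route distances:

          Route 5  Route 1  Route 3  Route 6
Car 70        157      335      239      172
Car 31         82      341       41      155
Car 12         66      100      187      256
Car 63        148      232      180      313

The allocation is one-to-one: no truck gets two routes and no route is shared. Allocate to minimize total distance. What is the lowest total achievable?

Minimum total: 461 km

Treat this as an assignment problem: match each truck to one route.
Optimal: Car 70→Route 6 (172 km), Car 31→Route 3 (41 km), Car 12→Route 1 (100 km), Car 63→Route 5 (148 km) — total 172+41+100+148 = 461 km.
Swapping Car 12↔Car 70 (Car 12→Route 6 256 km, Car 70→Route 1 335 km) adds 319.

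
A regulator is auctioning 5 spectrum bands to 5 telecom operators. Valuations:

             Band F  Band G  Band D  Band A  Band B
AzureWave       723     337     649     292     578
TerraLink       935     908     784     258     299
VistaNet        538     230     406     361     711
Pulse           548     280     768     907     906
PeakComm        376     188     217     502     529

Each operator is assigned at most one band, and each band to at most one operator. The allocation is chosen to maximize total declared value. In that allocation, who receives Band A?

PeakComm receives Band A.

Optimal: AzureWave→Band F ($723M), TerraLink→Band G ($908M), VistaNet→Band B ($711M), Pulse→Band D ($768M), PeakComm→Band A ($502M) — total 723+908+711+768+502 = $3612M.
Row-greedy (each operator in turn takes its best remaining band) gives $3466M, worse by 146.
PeakComm's own top band is Band B ($529M), but forcing PeakComm→Band B and reassigning the rest optimally gives only $3531M — worse by 81.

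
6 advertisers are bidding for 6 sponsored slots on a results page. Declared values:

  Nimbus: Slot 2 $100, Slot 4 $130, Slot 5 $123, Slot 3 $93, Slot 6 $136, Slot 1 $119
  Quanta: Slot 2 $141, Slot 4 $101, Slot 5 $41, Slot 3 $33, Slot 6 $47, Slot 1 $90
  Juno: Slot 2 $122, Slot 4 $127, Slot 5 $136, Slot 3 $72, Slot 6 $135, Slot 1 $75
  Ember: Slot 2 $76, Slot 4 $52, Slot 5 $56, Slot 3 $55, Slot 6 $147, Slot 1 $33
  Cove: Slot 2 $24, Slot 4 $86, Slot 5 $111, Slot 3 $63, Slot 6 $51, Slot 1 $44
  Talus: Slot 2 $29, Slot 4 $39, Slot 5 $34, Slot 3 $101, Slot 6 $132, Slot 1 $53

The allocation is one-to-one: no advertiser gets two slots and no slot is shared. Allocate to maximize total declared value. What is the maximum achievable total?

Treat this as an assignment problem: match each advertiser to one slot.
Optimal: Nimbus→Slot 1 ($119), Quanta→Slot 2 ($141), Juno→Slot 4 ($127), Ember→Slot 6 ($147), Cove→Slot 5 ($111), Talus→Slot 3 ($101) — total 119+141+127+147+111+101 = $746.
Row-greedy (each advertiser in turn takes its best remaining slot) gives $607, worse by 139.
Next-best assignment: Nimbus→Slot 1, Quanta→Slot 2, Juno→Slot 5, Ember→Slot 6, Cove→Slot 4, Talus→Slot 3 = $730.
No other one-to-one assignment exceeds $746.

Maximum total: $746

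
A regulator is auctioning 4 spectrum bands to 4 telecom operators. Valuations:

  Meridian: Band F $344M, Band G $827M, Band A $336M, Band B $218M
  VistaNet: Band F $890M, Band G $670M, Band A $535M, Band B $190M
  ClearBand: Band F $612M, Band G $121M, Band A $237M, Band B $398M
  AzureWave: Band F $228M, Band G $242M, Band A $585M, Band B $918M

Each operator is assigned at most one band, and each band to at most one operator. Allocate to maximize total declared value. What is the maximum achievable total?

Optimal: Meridian→Band G ($827M), VistaNet→Band A ($535M), ClearBand→Band F ($612M), AzureWave→Band B ($918M) — total 827+535+612+918 = $2892M.
Column-greedy (each band in turn goes to its best remaining operator) gives $2700M, worse by 192.

Max total: $2892M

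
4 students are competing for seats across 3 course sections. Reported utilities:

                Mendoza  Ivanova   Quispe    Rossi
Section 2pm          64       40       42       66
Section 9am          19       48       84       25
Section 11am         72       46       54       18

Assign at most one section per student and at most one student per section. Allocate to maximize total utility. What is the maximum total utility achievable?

Optimal: Rossi→Section 2pm (66 points), Quispe→Section 9am (84 points), Mendoza→Section 11am (72 points) — total 66+84+72 = 222 points.
Row-greedy (each student in turn takes its best remaining section) gives 162 points, worse by 60.
Next-best assignment: Ivanova→Section 2pm, Quispe→Section 9am, Mendoza→Section 11am = 196 points.
Swapping Rossi↔Quispe (Rossi→Section 9am 25 points, Quispe→Section 2pm 42 points) loses 83.

Maximum total: 222 points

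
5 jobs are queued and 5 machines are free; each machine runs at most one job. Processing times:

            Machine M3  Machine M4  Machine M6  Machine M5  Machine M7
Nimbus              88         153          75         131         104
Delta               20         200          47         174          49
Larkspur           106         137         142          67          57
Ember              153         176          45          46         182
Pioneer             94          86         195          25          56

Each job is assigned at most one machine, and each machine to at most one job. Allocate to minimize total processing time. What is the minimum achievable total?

Optimal: Nimbus→Machine M6 (75 min), Delta→Machine M3 (20 min), Larkspur→Machine M7 (57 min), Ember→Machine M5 (46 min), Pioneer→Machine M4 (86 min) — total 75+20+57+46+86 = 284 min.
Column-greedy (each machine in turn goes to its cheapest remaining job) gives 322 min, worse by 38.
No other one-to-one assignment undercuts 284 min.

Minimum total: 284 min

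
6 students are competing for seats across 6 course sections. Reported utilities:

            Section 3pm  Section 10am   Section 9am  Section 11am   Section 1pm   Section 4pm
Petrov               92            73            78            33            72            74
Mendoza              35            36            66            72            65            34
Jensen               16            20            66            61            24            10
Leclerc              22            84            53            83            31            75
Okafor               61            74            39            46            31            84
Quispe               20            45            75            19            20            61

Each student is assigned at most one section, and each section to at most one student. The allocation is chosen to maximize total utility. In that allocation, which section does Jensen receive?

Treat this as an assignment problem: match each student to one section.
Optimal: Petrov→Section 3pm (92 points), Mendoza→Section 1pm (65 points), Jensen→Section 11am (61 points), Leclerc→Section 10am (84 points), Okafor→Section 4pm (84 points), Quispe→Section 9am (75 points) — total 92+65+61+84+84+75 = 461 points.
Max-entry greedy (repeatedly take the single best remaining cell) gives 431 points, worse by 30.
Next-best assignment: Petrov→Section 3pm, Mendoza→Section 1pm, Jensen→Section 11am, Leclerc→Section 4pm, Okafor→Section 10am, Quispe→Section 9am = 442 points.
No other one-to-one assignment exceeds 461 points.
Jensen's own top section is Section 9am (66 points), but forcing Jensen→Section 9am and reassigning the rest optimally gives only 441 points — worse by 20.

Jensen receives Section 11am.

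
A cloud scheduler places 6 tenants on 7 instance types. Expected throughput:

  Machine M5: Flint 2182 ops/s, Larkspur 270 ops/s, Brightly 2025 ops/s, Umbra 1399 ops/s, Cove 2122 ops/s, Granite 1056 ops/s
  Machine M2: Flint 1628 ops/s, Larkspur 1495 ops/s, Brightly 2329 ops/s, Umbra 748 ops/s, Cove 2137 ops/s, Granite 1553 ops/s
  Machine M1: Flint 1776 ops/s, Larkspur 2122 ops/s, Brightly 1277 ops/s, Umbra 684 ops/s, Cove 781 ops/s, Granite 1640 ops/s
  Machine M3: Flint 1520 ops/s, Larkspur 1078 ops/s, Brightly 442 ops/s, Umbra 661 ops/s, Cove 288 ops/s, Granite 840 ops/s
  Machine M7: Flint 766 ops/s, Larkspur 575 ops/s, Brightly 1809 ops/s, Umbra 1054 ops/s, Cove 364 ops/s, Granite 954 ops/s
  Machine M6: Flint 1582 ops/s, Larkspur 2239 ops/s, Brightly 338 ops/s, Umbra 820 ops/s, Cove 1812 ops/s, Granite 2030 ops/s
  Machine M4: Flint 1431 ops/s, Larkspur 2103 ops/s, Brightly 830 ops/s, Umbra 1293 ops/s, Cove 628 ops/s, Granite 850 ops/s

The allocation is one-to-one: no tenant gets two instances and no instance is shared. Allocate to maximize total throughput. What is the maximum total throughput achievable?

Max total: 11573 ops/s

Optimal: Flint→Machine M5 (2182 ops/s), Larkspur→Machine M1 (2122 ops/s), Brightly→Machine M7 (1809 ops/s), Umbra→Machine M4 (1293 ops/s), Cove→Machine M2 (2137 ops/s), Granite→Machine M6 (2030 ops/s) — total 2182+2122+1809+1293+2137+2030 = 11573 ops/s.
Swapping Flint↔Brightly (Flint→Machine M7 766 ops/s, Brightly→Machine M5 2025 ops/s) loses 1200.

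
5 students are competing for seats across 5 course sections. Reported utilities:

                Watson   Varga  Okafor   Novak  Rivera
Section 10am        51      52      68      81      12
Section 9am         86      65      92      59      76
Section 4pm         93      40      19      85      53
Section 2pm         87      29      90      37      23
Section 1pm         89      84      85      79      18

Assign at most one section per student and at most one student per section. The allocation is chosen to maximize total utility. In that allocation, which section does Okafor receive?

Optimal: Watson→Section 4pm (93 points), Varga→Section 1pm (84 points), Okafor→Section 2pm (90 points), Novak→Section 10am (81 points), Rivera→Section 9am (76 points) — total 93+84+90+81+76 = 424 points.
Row-greedy (each student in turn takes its best remaining section) gives 373 points, worse by 51.
Swapping Okafor↔Varga (Okafor→Section 1pm 85 points, Varga→Section 2pm 29 points) loses 60.
No other one-to-one assignment exceeds 424 points.
Okafor's own top section is Section 9am (92 points), but forcing Okafor→Section 9am and reassigning the rest optimally gives only 397 points — worse by 27.

Okafor receives Section 2pm.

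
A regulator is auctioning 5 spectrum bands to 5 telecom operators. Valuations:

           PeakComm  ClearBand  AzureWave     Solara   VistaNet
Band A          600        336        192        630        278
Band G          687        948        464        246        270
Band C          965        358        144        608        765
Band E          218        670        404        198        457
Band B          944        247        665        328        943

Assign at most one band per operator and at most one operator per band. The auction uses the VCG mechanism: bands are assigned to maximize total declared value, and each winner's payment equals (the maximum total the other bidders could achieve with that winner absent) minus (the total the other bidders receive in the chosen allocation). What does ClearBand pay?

Efficient allocation: PeakComm→Band C ($965M), ClearBand→Band G ($948M), AzureWave→Band E ($404M), Solara→Band A ($630M), VistaNet→Band B ($943M); total welfare W = $3890M.
ClearBand receives Band G at value $948M, so the others get W − 948 = $2942M.
Without ClearBand: best allocation of the remaining 4 bidders over all 5 bands is PeakComm→Band C ($965M), AzureWave→Band G ($464M), Solara→Band A ($630M), VistaNet→Band B ($943M), total $3002M.
VCG payment = (others' best without ClearBand) − (others' welfare with ClearBand) = 3002 − 2942 = $60M.

ClearBand pays $60M.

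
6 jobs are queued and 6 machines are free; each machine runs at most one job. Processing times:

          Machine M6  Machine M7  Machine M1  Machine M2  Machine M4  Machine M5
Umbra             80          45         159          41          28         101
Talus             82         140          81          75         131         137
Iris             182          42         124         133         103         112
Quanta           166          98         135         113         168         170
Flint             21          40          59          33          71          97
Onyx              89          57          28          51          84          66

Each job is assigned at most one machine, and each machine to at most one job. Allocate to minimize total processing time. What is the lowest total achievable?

Min total: 351 min

This is the linear assignment problem.
Optimal: Umbra→Machine M4 (28 min), Talus→Machine M1 (81 min), Iris→Machine M7 (42 min), Quanta→Machine M2 (113 min), Flint→Machine M6 (21 min), Onyx→Machine M5 (66 min) — total 28+81+42+113+21+66 = 351 min.
Row-greedy (each job in turn takes its cheapest remaining machine) gives 367 min, worse by 16.
Next-best assignment: Umbra→Machine M4, Talus→Machine M2, Iris→Machine M5, Quanta→Machine M7, Flint→Machine M6, Onyx→Machine M1 = 362 min.
Swapping Quanta↔Talus (Quanta→Machine M1 135 min, Talus→Machine M2 75 min) adds 16.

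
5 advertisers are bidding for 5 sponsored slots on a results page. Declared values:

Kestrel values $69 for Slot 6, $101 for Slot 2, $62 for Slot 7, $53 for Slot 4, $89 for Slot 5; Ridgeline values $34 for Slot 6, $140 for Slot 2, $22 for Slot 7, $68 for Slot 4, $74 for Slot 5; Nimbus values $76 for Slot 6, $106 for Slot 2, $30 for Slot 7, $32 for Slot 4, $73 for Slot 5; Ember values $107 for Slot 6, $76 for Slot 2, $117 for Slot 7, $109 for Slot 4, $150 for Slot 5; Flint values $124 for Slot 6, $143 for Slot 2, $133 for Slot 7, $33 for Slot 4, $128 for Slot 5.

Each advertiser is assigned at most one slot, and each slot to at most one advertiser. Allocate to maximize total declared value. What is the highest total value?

Treat this as an assignment problem: match each advertiser to one slot.
Optimal: Kestrel→Slot 4 ($53), Ridgeline→Slot 2 ($140), Nimbus→Slot 6 ($76), Ember→Slot 5 ($150), Flint→Slot 7 ($133) — total 53+140+76+150+133 = $552.
Next-best assignment: Kestrel→Slot 5, Ridgeline→Slot 2, Nimbus→Slot 6, Ember→Slot 4, Flint→Slot 7 = $547.
No other one-to-one assignment exceeds $552.

Max total: $552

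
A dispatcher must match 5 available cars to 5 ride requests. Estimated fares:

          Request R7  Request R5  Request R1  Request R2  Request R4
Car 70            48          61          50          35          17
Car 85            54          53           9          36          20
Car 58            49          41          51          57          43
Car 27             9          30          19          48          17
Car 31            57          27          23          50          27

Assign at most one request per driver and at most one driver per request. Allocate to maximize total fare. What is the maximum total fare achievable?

Optimal: Car 70→Request R1 ($50), Car 85→Request R5 ($53), Car 58→Request R4 ($43), Car 27→Request R2 ($48), Car 31→Request R7 ($57) — total 50+53+43+48+57 = $251.
Column-greedy (each request in turn goes to its best remaining driver) gives $237, worse by 14.
Every other assignment is strictly worse.

Max total: $251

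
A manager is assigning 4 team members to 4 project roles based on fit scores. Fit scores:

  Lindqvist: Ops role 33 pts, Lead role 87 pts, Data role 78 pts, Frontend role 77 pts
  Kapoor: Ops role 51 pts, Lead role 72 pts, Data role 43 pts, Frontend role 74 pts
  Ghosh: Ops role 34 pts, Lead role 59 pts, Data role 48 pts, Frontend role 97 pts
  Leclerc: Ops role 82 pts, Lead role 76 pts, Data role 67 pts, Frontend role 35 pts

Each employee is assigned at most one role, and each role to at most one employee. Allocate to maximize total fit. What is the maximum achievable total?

Maximum total: 329 pts

This is the linear assignment problem.
Optimal: Lindqvist→Data role (78 pts), Kapoor→Lead role (72 pts), Ghosh→Frontend role (97 pts), Leclerc→Ops role (82 pts) — total 78+72+97+82 = 329 pts.
Max-entry greedy (repeatedly take the single best remaining cell) gives 309 pts, worse by 20.
Next-best assignment: Lindqvist→Lead role, Kapoor→Data role, Ghosh→Frontend role, Leclerc→Ops role = 309 pts.
Swapping Ghosh↔Leclerc (Ghosh→Ops role 34 pts, Leclerc→Frontend role 35 pts) loses 110.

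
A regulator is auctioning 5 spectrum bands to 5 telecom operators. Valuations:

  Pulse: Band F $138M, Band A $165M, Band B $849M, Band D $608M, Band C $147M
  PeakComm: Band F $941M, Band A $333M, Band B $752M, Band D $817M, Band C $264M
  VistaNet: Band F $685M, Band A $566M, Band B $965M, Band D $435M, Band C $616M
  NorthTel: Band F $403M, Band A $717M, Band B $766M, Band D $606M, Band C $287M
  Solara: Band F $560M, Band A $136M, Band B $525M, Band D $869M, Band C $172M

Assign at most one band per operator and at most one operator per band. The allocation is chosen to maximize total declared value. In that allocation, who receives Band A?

NorthTel receives Band A.

Treat this as an assignment problem: match each operator to one band.
Optimal: Pulse→Band B ($849M), PeakComm→Band F ($941M), VistaNet→Band C ($616M), NorthTel→Band A ($717M), Solara→Band D ($869M) — total 849+941+616+717+869 = $3992M.
Max-entry greedy (repeatedly take the single best remaining cell) gives $3639M, worse by 353.
NorthTel's own top band is Band B ($766M), but forcing NorthTel→Band B and reassigning the rest optimally gives only $3357M — worse by 635.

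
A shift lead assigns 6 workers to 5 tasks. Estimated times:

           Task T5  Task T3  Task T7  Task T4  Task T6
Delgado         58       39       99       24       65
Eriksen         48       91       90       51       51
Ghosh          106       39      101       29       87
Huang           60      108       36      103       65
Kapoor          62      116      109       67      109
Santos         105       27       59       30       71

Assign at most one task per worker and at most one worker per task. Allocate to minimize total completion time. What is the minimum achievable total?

This is the linear assignment problem.
Optimal: Kapoor→Task T5 (62 min), Santos→Task T3 (27 min), Huang→Task T7 (36 min), Delgado→Task T4 (24 min), Eriksen→Task T6 (51 min) — total 62+27+36+24+51 = 200 min.
Min-entry greedy (repeatedly take the single cheapest remaining cell) gives 222 min, worse by 22.
Next-best assignment: Delgado→Task T5, Santos→Task T3, Huang→Task T7, Ghosh→Task T4, Eriksen→Task T6 = 201 min.
Swapping Santos↔Delgado (Santos→Task T4 30 min, Delgado→Task T3 39 min) adds 18.

Minimum total: 200 min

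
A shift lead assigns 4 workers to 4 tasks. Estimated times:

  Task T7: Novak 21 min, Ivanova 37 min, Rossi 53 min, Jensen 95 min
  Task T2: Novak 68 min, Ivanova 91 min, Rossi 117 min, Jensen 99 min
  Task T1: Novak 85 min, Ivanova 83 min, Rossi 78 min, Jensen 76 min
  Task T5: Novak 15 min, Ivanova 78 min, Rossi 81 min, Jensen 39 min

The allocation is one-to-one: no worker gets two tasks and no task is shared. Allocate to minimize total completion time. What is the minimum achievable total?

Optimal: Novak→Task T2 (68 min), Ivanova→Task T7 (37 min), Rossi→Task T1 (78 min), Jensen→Task T5 (39 min) — total 68+37+78+39 = 222 min.
Min-entry greedy (repeatedly take the single cheapest remaining cell) gives 245 min, worse by 23.
Next-best assignment: Novak→Task T7, Ivanova→Task T2, Rossi→Task T1, Jensen→Task T5 = 229 min.

Minimum total: 222 min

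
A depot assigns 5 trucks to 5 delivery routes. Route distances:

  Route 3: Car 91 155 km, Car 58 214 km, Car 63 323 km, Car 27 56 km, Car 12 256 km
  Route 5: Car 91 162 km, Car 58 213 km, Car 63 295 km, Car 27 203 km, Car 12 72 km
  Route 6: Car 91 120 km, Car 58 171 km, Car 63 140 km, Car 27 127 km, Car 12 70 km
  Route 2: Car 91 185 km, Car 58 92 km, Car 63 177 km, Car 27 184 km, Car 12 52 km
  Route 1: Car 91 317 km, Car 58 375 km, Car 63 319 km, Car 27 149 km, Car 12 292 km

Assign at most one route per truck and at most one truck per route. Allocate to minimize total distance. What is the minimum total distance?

Min total: 608 km

Optimal: Car 91→Route 3 (155 km), Car 58→Route 2 (92 km), Car 63→Route 6 (140 km), Car 27→Route 1 (149 km), Car 12→Route 5 (72 km) — total 155+92+140+149+72 = 608 km.
Column-greedy (each route in turn goes to its cheapest remaining truck) gives 659 km, worse by 51.
Checked against all permutations: 608 km is optimal.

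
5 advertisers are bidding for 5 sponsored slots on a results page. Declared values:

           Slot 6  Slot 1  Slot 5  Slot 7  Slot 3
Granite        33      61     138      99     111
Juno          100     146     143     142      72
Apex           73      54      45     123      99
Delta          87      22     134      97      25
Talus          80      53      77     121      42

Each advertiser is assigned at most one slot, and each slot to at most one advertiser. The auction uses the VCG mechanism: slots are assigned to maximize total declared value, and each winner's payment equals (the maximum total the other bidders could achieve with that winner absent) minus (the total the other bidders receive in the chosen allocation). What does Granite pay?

Efficient allocation: Granite→Slot 3 ($111), Juno→Slot 1 ($146), Apex→Slot 7 ($123), Delta→Slot 5 ($134), Talus→Slot 6 ($80); total welfare W = $594.
Granite receives Slot 3 at value $111, so the others get W − 111 = $483.
Without Granite: best allocation of the remaining 4 bidders over all 5 slots is Juno→Slot 1 ($146), Apex→Slot 3 ($99), Delta→Slot 5 ($134), Talus→Slot 7 ($121), total $500.
VCG payment = (others' best without Granite) − (others' welfare with Granite) = 500 − 483 = $17.

Granite pays $17.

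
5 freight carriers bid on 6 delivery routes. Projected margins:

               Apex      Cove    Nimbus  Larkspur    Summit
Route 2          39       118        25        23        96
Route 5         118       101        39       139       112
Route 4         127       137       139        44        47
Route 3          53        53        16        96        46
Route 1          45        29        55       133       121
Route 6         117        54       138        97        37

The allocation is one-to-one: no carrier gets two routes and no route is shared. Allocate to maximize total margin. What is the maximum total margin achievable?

Optimal: Apex→Route 4 ($127k), Cove→Route 2 ($118k), Nimbus→Route 6 ($138k), Larkspur→Route 5 ($139k), Summit→Route 1 ($121k) — total 127+118+138+139+121 = $643k.
Max-entry greedy (repeatedly take the single best remaining cell) gives $634k, worse by 9.
Next-best assignment: Apex→Route 6, Cove→Route 2, Nimbus→Route 4, Larkspur→Route 5, Summit→Route 1 = $634k.
Swapping Summit↔Nimbus (Summit→Route 6 $37k, Nimbus→Route 1 $55k) loses 167.
Every other assignment is strictly worse.

Max total: $643k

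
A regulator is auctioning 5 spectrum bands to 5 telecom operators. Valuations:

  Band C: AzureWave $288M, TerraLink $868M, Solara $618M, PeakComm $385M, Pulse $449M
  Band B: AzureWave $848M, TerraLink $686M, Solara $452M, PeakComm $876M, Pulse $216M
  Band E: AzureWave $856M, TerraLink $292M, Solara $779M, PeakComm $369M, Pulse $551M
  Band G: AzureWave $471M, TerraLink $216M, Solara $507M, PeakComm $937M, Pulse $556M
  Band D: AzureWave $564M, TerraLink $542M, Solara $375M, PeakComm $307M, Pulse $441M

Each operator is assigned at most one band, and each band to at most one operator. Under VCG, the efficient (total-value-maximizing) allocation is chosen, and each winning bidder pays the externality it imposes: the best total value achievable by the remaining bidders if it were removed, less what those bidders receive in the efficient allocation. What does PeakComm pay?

PeakComm pays $115M.

Efficient allocation: AzureWave→Band B ($848M), TerraLink→Band C ($868M), Solara→Band E ($779M), PeakComm→Band G ($937M), Pulse→Band D ($441M); total welfare W = $3873M.
PeakComm receives Band G at value $937M, so the others get W − 937 = $2936M.
Without PeakComm: best allocation of the remaining 4 bidders over all 5 bands is AzureWave→Band B ($848M), TerraLink→Band C ($868M), Solara→Band E ($779M), Pulse→Band G ($556M), total $3051M.
VCG payment = (others' best without PeakComm) − (others' welfare with PeakComm) = 3051 − 2936 = $115M.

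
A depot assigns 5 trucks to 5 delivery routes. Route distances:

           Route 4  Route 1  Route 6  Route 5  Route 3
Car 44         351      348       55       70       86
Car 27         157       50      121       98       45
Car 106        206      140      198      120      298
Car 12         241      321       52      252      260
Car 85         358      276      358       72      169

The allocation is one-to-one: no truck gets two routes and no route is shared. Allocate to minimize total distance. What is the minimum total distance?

Minimum total: 466 km

Optimal: Car 44→Route 3 (86 km), Car 27→Route 1 (50 km), Car 106→Route 4 (206 km), Car 12→Route 6 (52 km), Car 85→Route 5 (72 km) — total 86+50+206+52+72 = 466 km.
Row-greedy (each truck in turn takes its cheapest remaining route) gives 737 km, worse by 271.
Swapping Car 85↔Car 106 (Car 85→Route 4 358 km, Car 106→Route 5 120 km) adds 200.
No other one-to-one assignment undercuts 466 km.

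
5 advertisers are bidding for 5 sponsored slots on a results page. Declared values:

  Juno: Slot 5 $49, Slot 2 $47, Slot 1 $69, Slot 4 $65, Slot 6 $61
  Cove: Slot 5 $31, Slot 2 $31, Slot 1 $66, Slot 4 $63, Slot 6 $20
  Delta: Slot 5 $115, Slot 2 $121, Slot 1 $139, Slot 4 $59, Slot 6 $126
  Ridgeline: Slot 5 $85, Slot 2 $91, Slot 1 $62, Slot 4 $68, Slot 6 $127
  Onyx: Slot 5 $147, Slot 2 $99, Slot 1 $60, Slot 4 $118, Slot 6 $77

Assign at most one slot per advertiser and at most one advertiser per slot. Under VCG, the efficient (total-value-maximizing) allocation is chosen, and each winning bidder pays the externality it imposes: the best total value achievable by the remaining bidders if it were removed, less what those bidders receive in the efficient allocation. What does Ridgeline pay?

Ridgeline pays $10.

Efficient allocation: Juno→Slot 1 ($69), Cove→Slot 4 ($63), Delta→Slot 2 ($121), Ridgeline→Slot 6 ($127), Onyx→Slot 5 ($147); total welfare W = $527.
Ridgeline receives Slot 6 at value $127, so the others get W − 127 = $400.
Without Ridgeline: best allocation of the remaining 4 bidders over all 5 slots is Juno→Slot 6 ($61), Cove→Slot 4 ($63), Delta→Slot 1 ($139), Onyx→Slot 5 ($147), total $410.
VCG payment = (others' best without Ridgeline) − (others' welfare with Ridgeline) = 410 − 400 = $10.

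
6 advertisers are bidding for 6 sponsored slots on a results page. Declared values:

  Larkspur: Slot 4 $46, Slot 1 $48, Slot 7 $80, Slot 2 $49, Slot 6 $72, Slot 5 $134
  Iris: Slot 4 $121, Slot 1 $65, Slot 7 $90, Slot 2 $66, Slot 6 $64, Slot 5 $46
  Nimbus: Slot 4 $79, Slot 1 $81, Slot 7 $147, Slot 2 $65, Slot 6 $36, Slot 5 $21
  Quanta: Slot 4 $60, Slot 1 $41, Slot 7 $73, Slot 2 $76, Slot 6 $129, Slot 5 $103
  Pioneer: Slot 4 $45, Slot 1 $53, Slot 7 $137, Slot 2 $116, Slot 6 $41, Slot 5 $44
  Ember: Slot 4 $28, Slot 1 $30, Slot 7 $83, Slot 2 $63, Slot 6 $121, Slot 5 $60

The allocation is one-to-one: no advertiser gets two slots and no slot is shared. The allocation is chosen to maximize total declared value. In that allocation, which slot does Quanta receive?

Optimal: Larkspur→Slot 5 ($134), Iris→Slot 4 ($121), Nimbus→Slot 7 ($147), Quanta→Slot 1 ($41), Pioneer→Slot 2 ($116), Ember→Slot 6 ($121) — total 134+121+147+41+116+121 = $680.
Column-greedy (each slot in turn goes to its best remaining advertiser) gives $670, worse by 10.
Quanta's own top slot is Slot 6 ($129), but forcing Quanta→Slot 6 and reassigning the rest optimally gives only $677 — worse by 3.

Quanta receives Slot 1.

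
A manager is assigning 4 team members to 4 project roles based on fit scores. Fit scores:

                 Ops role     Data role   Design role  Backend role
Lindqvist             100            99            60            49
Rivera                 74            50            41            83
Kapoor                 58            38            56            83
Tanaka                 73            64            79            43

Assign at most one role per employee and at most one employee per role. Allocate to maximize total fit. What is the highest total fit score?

Optimal: Lindqvist→Data role (99 pts), Rivera→Ops role (74 pts), Kapoor→Backend role (83 pts), Tanaka→Design role (79 pts) — total 99+74+83+79 = 335 pts.
Row-greedy (each employee in turn takes its best remaining role) gives 303 pts, worse by 32.
Next-best assignment: Lindqvist→Data role, Rivera→Backend role, Kapoor→Ops role, Tanaka→Design role = 319 pts.
No other one-to-one assignment exceeds 335 pts.

Maximum total: 335 pts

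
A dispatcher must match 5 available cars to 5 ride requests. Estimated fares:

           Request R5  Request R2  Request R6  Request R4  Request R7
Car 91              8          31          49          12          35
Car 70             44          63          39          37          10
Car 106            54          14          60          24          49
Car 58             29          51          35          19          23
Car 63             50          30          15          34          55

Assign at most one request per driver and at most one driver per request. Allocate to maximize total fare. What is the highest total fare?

Maximum total: $246

This is the linear assignment problem.
Optimal: Car 91→Request R6 ($49), Car 70→Request R4 ($37), Car 106→Request R5 ($54), Car 58→Request R2 ($51), Car 63→Request R7 ($55) — total 49+37+54+51+55 = $246.
Swapping Car 63↔Car 58 (Car 63→Request R2 $30, Car 58→Request R7 $23) loses 53.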